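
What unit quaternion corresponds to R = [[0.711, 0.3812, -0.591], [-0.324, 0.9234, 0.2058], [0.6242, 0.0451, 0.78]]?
0.9239 - 0.0435i - 0.3288j - 0.1908k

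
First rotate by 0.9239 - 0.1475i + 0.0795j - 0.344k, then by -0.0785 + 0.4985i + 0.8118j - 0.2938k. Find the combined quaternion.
-0.1646 + 0.2162i + 0.9586j - 0.0851k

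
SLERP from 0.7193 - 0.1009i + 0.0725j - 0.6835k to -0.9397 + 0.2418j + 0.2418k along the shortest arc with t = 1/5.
0.7877 - 0.0825i + 0.008j - 0.6104k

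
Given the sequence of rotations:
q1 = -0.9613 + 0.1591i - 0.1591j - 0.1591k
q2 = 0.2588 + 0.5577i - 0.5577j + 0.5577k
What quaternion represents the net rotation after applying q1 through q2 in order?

q2 · q1 = -0.3375 - 0.3175i + 0.6724j - 0.5773k
-0.3375 - 0.3175i + 0.6724j - 0.5773k


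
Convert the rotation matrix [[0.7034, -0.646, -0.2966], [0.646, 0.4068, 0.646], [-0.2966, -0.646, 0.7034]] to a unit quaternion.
0.8387 - 0.3851i + 0.3851k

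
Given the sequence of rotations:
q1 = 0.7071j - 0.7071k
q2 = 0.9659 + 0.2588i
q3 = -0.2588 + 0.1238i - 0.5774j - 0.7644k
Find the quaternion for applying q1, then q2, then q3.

q2 · q1 = 0.866j - 0.5k
q3 · q2 · q1 = 0.1178 + 0.9507i - 0.1622j + 0.2366k
0.1178 + 0.9507i - 0.1622j + 0.2366k


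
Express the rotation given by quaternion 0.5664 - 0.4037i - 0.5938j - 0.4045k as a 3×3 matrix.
[[-0.0324, 0.9377, -0.3461], [0.0212, 0.3468, 0.9377], [0.9992, 0.0231, -0.0311]]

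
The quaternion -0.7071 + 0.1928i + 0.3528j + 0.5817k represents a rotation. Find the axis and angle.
axis = (0.2727, 0.4989, 0.8226), θ = 3π/2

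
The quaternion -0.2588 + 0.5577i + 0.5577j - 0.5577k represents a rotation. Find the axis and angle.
axis = (√3/3, √3/3, -√3/3), θ = 7π/6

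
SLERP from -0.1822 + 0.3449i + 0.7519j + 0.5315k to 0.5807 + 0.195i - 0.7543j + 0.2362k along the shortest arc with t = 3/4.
-0.5309 - 0.0559i + 0.8449j - 0.0335k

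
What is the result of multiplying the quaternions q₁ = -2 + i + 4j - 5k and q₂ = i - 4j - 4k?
-5 - 38i + 7j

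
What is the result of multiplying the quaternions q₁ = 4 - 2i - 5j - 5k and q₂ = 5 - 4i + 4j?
32 - 6i + 11j - 53k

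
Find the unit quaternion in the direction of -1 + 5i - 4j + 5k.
-0.1222 + 0.6108i - 0.4887j + 0.6108k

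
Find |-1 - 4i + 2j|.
√21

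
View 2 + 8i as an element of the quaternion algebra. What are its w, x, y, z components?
2 + 8i + 0j + 0k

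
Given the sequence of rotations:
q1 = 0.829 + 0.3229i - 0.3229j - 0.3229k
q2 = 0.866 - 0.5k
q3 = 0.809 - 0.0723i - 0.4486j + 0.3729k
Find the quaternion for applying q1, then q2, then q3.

q2 · q1 = 0.5565 + 0.1182i - 0.4411j - 0.6941k
q3 · q2 · q1 = 0.5197 + 0.5312i - 0.6126j - 0.2691k
0.5197 + 0.5312i - 0.6126j - 0.2691k


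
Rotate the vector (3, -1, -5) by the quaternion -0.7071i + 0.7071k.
(5, 1, -3)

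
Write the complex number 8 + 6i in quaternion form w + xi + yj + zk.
8 + 6i + 0j + 0k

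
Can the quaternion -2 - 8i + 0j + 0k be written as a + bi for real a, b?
Yes. The quaternion -2 - 8i has j- and k-coefficients y = z = 0, so it lies in the complex subalgebra spanned by 1 and i.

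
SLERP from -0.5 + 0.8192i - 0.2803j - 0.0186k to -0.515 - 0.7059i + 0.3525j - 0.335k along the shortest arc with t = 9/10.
0.4222 + 0.7674i - 0.3671j + 0.3131k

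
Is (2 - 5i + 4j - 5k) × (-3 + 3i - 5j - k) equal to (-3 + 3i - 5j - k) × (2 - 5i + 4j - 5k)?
No: pq = 24 - 8i - 42j + 26k ≠ 24 + 50i - 2j = qp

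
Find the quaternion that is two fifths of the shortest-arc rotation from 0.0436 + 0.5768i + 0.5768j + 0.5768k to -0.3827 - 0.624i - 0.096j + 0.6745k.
0.2544 + 0.8166i + 0.5133j + 0.0708k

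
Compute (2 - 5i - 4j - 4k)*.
2 + 5i + 4j + 4k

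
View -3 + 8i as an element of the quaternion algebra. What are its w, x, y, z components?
-3 + 8i + 0j + 0k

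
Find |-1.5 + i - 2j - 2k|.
3.354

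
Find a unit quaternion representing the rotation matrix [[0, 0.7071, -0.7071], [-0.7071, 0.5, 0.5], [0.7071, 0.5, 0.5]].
0.7071 - 0.5j - 0.5k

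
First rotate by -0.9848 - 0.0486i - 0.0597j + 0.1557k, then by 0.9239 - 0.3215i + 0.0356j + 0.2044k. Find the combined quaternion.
-0.9552 + 0.2895i - 0.0501j - 0.0365k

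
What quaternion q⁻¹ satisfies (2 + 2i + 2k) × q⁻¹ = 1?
0.1667 - 0.1667i - 0.1667k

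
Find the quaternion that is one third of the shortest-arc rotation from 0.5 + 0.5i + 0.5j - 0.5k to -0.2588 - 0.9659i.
0.4592 + 0.7268i + 0.3612j - 0.3612k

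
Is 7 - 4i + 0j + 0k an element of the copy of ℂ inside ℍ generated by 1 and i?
Yes. The quaternion 7 - 4i has j- and k-coefficients y = z = 0, so it lies in the complex subalgebra spanned by 1 and i.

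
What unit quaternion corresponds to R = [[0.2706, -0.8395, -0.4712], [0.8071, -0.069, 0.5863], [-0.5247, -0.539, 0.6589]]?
0.682 - 0.4125i + 0.0196j + 0.6036k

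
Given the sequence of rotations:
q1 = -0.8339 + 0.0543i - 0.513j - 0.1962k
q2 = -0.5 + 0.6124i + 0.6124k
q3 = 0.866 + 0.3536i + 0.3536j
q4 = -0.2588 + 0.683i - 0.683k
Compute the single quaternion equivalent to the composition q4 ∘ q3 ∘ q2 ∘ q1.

q2 · q1 = 0.5038 - 0.2237i + 0.4099j - 0.7267k
q3 · q2 · q1 = 0.3705 - 0.2725i + 0.7901j - 0.4053k
q4 · q3 · q2 · q1 = -0.1866 + 0.8632i + 0.2585j + 0.3915k
-0.1866 + 0.8632i + 0.2585j + 0.3915k


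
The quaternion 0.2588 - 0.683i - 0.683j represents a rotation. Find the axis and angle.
axis = (-√2/2, -√2/2, 0), θ = 5π/6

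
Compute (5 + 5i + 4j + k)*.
5 - 5i - 4j - k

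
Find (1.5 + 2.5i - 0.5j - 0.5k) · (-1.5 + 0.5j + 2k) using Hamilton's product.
-1 - 4.5i - 3.5j + 5k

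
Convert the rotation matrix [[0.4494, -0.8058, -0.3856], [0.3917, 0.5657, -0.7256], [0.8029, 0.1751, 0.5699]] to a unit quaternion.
0.8039 + 0.2801i - 0.3696j + 0.3724k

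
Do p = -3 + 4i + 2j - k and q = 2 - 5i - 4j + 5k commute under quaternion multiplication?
No: pq = 27 + 29i + j - 23k ≠ 27 + 17i + 31j - 11k = qp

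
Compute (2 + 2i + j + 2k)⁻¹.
0.1538 - 0.1538i - 0.0769j - 0.1538k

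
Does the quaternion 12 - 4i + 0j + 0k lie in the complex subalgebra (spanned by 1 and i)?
Yes. The quaternion 12 - 4i has j- and k-coefficients y = z = 0, so it lies in the complex subalgebra spanned by 1 and i.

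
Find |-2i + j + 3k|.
√14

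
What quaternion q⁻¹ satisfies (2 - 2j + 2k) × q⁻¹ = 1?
0.1667 + 0.1667j - 0.1667k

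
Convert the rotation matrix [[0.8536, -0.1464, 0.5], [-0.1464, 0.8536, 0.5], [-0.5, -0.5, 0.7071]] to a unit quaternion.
0.9239 - 0.2706i + 0.2706j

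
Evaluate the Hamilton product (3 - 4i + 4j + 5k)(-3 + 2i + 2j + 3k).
-24 + 20i + 16j - 22k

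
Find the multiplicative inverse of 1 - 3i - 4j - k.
0.037 + 0.1111i + 0.1481j + 0.037k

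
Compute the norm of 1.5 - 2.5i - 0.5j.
2.958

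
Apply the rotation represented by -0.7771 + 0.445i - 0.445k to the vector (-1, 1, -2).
(-0.503, -1.867, -1.503)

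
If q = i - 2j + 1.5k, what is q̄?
-i + 2j - 1.5k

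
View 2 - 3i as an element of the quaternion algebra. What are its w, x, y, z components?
2 - 3i + 0j + 0k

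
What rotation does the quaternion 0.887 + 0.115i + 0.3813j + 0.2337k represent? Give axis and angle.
axis = (0.249, 0.8257, 0.5061), θ = 55°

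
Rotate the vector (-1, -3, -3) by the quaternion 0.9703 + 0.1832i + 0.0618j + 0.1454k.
(-0.691, -1.964, -3.83)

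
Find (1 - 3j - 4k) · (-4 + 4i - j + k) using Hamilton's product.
-3 - 3i - 5j + 29k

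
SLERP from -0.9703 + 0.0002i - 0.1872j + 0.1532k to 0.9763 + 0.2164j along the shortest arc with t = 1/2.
-0.9763 + 0.0001i - 0.2024j + 0.0768k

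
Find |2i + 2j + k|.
3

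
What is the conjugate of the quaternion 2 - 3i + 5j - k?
2 + 3i - 5j + k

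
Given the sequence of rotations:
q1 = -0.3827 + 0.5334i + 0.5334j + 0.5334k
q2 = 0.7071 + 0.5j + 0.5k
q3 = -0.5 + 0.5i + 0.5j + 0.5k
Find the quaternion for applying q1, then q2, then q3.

q2 · q1 = -0.804 + 0.3772i + 0.4525j - 0.0809k
q3 · q2 · q1 = 0.0276 - 0.8573i - 0.3992j - 0.3239k
0.0276 - 0.8573i - 0.3992j - 0.3239k


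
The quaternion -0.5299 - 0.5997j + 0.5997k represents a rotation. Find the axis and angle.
axis = (0, -√2/2, √2/2), θ = 244°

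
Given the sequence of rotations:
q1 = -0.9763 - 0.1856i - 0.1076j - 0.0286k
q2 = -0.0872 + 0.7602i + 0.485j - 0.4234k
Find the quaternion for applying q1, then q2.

q2 · q1 = 0.2663 - 0.7854i - 0.3638j + 0.4241k
0.2663 - 0.7854i - 0.3638j + 0.4241k


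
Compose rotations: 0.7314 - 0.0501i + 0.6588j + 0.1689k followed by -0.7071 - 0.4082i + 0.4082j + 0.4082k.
-0.8755 - 0.4631i - 0.1188j - 0.0693k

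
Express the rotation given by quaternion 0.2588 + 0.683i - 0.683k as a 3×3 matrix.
[[0.067, 0.3535, -0.933], [-0.3535, -0.866, -0.3535], [-0.933, 0.3535, 0.067]]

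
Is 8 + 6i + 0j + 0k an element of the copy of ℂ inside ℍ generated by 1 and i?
Yes. The quaternion 8 + 6i has j- and k-coefficients y = z = 0, so it lies in the complex subalgebra spanned by 1 and i.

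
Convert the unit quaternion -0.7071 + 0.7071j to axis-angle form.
axis = (0, 1, 0), θ = 3π/2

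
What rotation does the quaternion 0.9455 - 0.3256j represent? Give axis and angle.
axis = (0, -1, 0), θ = 38°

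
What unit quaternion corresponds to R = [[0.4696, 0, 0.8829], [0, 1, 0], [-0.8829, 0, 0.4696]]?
0.8572 + 0.515j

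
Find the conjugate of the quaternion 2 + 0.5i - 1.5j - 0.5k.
2 - 0.5i + 1.5j + 0.5k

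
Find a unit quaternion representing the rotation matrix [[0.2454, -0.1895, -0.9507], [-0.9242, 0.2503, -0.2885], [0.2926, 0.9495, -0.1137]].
0.5878 + 0.5265i - 0.5288j - 0.3125k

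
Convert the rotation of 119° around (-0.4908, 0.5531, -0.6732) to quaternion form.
0.5075 - 0.4229i + 0.4766j - 0.58k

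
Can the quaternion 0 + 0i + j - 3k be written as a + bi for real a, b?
No. The quaternion j - 3k has j-coefficient y = 1 and k-coefficient z = -3, not both zero, so it does not lie in the complex subalgebra spanned by 1 and i.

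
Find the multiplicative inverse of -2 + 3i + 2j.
-0.1176 - 0.1765i - 0.1176j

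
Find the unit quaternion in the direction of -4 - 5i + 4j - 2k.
-0.5121 - 0.6402i + 0.5121j - 0.2561k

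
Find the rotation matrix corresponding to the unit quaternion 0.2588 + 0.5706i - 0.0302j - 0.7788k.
[[-0.2149, 0.3686, -0.9044], [-0.4376, -0.8642, -0.2483], [-0.8731, 0.3424, 0.347]]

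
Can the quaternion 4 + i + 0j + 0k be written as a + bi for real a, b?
Yes. The quaternion 4 + i has j- and k-coefficients y = z = 0, so it lies in the complex subalgebra spanned by 1 and i.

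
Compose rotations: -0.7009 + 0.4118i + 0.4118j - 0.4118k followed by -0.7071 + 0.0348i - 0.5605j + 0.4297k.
0.889 - 0.2617i + 0.293j + 0.2352k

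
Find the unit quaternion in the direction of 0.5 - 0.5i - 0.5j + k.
0.378 - 0.378i - 0.378j + 0.7559k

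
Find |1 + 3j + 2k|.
√14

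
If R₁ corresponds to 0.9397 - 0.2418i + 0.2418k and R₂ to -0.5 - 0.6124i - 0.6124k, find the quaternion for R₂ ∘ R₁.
-0.4698 - 0.4546i + 0.2962j - 0.6964k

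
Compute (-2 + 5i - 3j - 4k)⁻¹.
-0.037 - 0.0926i + 0.0556j + 0.0741k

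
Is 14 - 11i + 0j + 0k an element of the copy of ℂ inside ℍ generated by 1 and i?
Yes. The quaternion 14 - 11i has j- and k-coefficients y = z = 0, so it lies in the complex subalgebra spanned by 1 and i.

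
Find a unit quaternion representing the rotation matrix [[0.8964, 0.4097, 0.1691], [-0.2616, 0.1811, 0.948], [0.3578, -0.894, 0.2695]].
0.766 - 0.6012i - 0.0616j - 0.2191k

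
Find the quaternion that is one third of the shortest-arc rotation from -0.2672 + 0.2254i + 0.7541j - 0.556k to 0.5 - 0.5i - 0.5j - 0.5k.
-0.4171 + 0.3848i + 0.7936j - 0.2195k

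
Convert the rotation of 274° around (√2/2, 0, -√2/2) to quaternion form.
-0.7314 + 0.4822i - 0.4822k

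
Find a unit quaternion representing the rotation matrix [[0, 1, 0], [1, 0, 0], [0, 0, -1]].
0.7071i + 0.7071j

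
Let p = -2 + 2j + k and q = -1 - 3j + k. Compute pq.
7 + 5i + 4j - 3k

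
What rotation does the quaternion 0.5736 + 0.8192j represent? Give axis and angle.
axis = (0, 1, 0), θ = 110°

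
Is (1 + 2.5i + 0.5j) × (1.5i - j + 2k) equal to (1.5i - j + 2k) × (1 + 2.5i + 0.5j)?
No: pq = -3.25 + 2.5i - 6j - 1.25k ≠ -3.25 + 0.5i + 4j + 5.25k = qp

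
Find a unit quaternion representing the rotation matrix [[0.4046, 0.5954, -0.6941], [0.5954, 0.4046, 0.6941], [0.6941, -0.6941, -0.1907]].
0.6361 - 0.5456i - 0.5456j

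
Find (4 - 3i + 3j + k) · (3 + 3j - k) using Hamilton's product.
4 - 15i + 18j - 10k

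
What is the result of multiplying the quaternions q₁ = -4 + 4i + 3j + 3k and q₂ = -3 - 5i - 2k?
38 + 2i - 16j + 14k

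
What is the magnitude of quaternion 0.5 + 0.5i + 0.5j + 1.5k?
√3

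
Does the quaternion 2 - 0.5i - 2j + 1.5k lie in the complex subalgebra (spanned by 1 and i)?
No. The quaternion 2 - 0.5i - 2j + 1.5k has j-coefficient y = -2 and k-coefficient z = 1.5, not both zero, so it does not lie in the complex subalgebra spanned by 1 and i.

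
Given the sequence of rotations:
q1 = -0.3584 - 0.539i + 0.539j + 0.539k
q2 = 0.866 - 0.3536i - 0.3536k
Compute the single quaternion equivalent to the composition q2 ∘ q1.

q2 · q1 = -0.3104 - 0.1495i + 0.848j + 0.4029k
-0.3104 - 0.1495i + 0.848j + 0.4029k


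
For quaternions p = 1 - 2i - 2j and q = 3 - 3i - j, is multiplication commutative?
No: pq = -5 - 9i - 7j - 4k ≠ -5 - 9i - 7j + 4k = qp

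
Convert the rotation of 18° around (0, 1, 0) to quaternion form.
0.9877 + 0.1564j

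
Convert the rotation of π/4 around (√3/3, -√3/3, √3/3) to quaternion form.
0.9239 + 0.2209i - 0.2209j + 0.2209k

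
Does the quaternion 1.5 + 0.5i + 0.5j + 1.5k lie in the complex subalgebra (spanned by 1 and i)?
No. The quaternion 1.5 + 0.5i + 0.5j + 1.5k has j-coefficient y = 0.5 and k-coefficient z = 1.5, not both zero, so it does not lie in the complex subalgebra spanned by 1 and i.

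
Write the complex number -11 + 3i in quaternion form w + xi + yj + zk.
-11 + 3i + 0j + 0k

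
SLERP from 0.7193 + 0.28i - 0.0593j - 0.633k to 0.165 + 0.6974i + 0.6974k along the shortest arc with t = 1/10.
0.6746 + 0.1708i - 0.0576j - 0.7158k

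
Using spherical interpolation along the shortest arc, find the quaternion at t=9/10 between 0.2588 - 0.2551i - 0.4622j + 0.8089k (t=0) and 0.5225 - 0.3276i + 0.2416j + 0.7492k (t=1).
0.5083 - 0.329i + 0.1706j + 0.7773k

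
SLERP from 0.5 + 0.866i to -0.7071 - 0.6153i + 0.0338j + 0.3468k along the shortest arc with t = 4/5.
0.6775 + 0.679i - 0.0274j - 0.2814k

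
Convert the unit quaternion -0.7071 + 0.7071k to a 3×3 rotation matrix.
[[0, 1, 0], [-1, 0, 0], [0, 0, 1]]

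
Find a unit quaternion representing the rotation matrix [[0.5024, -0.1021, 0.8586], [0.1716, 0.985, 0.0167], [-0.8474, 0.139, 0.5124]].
0.866 + 0.0353i + 0.4925j + 0.079k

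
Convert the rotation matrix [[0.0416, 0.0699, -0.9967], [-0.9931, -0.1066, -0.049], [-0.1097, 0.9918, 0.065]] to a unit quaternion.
-0.5 - 0.5204i + 0.4435j + 0.5315k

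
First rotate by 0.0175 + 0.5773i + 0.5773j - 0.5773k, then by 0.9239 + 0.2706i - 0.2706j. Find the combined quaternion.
0.0162 + 0.6943i + 0.6848j - 0.2209k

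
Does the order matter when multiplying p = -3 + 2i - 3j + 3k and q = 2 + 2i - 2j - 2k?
Yes: pq = -10 + 10i + 10j + 14k ≠ -10 - 14i - 10j + 10k = qp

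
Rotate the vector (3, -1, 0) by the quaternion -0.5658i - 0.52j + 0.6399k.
(-1.668, 2.224, -1.507)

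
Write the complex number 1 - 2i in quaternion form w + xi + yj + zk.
1 - 2i + 0j + 0k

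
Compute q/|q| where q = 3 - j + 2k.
0.8018 - 0.2673j + 0.5345k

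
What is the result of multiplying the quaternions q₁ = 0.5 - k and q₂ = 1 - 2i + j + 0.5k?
1 + 2.5j - 0.75k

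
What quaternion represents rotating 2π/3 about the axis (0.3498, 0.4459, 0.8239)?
0.5 + 0.3029i + 0.3862j + 0.7135k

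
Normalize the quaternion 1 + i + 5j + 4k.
0.1525 + 0.1525i + 0.7625j + 0.61k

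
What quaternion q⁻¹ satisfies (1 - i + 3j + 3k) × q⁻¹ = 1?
0.05 + 0.05i - 0.15j - 0.15k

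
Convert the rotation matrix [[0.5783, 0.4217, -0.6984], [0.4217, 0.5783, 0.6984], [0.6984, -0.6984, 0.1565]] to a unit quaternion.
0.7604 - 0.4592i - 0.4592j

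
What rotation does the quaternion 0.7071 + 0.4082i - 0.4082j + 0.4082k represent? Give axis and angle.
axis = (√3/3, -√3/3, √3/3), θ = π/2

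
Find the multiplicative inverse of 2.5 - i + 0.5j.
0.3333 + 0.1333i - 0.0667j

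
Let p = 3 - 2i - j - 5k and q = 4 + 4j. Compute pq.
16 + 12i + 8j - 28k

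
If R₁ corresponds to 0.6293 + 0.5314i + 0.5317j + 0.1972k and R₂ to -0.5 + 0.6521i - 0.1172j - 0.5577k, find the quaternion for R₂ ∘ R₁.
-0.4889 + 0.4181i - 0.7646j - 0.0406k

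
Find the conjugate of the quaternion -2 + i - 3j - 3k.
-2 - i + 3j + 3k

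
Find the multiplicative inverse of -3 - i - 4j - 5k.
-0.0588 + 0.0196i + 0.0784j + 0.098k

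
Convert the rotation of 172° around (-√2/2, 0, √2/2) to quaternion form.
0.0698 - 0.7054i + 0.7054k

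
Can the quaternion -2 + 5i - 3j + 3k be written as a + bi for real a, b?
No. The quaternion -2 + 5i - 3j + 3k has j-coefficient y = -3 and k-coefficient z = 3, not both zero, so it does not lie in the complex subalgebra spanned by 1 and i.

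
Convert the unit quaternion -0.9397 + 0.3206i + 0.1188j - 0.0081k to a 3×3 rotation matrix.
[[0.9716, 0.061, -0.2285], [0.0914, 0.7943, 0.6006], [0.2181, -0.6045, 0.7662]]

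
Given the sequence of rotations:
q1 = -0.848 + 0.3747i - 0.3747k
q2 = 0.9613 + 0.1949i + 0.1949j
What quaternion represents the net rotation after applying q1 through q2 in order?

q2 · q1 = -0.8882 + 0.1219i - 0.0922j - 0.4332k
-0.8882 + 0.1219i - 0.0922j - 0.4332k


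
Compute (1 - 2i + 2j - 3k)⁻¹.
0.0556 + 0.1111i - 0.1111j + 0.1667k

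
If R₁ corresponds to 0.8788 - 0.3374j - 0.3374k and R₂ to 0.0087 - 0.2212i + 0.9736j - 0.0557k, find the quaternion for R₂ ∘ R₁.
0.3173 - 0.5417i + 0.778j + 0.0227k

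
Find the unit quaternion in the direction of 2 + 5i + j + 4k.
0.2949 + 0.7372i + 0.1474j + 0.5898k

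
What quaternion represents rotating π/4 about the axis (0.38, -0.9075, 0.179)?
0.9239 + 0.1454i - 0.3473j + 0.0685k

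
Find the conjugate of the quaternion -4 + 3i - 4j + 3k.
-4 - 3i + 4j - 3k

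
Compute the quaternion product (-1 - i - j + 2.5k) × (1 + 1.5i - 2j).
-1.5 + 2.5i + 4.75j + 6k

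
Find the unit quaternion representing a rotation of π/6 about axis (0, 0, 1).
0.9659 + 0.2588k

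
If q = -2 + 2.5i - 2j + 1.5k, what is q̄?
-2 - 2.5i + 2j - 1.5k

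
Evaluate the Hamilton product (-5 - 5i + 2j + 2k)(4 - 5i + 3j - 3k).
-45 - 7i - 32j + 18k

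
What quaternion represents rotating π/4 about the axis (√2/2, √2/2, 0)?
0.9239 + 0.2706i + 0.2706j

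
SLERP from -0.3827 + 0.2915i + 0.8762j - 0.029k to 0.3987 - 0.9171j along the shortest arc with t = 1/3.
-0.3919 + 0.1959i + 0.8987j - 0.0195k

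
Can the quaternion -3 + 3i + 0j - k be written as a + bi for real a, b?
No. The quaternion -3 + 3i - k has j-coefficient y = 0 and k-coefficient z = -1, not both zero, so it does not lie in the complex subalgebra spanned by 1 and i.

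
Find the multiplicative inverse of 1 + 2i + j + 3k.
0.0667 - 0.1333i - 0.0667j - 0.2k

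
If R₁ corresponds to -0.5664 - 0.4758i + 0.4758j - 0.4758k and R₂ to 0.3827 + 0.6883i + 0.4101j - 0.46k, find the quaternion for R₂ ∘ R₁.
-0.3033 - 0.5482i + 0.4962j + 0.6011k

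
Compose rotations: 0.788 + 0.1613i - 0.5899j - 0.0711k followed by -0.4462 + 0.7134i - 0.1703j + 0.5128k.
-0.5307 + 0.8048i + 0.2625j + 0.0424k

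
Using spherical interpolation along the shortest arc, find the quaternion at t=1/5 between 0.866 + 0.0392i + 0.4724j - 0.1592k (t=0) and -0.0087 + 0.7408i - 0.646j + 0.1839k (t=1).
0.7705 - 0.1586i + 0.5877j - 0.1892k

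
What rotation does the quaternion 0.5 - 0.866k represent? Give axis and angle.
axis = (0, 0, -1), θ = 2π/3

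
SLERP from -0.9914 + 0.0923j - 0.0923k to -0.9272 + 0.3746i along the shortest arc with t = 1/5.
-0.9914 + 0.0769i + 0.0746j - 0.0746k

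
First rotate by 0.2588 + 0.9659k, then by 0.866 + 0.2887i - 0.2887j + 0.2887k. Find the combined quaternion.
-0.0547 - 0.2041i - 0.3536j + 0.9112k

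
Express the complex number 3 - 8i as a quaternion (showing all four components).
3 - 8i + 0j + 0k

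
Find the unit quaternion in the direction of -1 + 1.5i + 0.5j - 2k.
-0.3651 + 0.5477i + 0.1826j - 0.7303k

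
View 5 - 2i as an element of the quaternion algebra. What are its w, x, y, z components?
5 - 2i + 0j + 0k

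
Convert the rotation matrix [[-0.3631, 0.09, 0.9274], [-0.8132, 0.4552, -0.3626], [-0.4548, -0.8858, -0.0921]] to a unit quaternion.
0.5 - 0.2616i + 0.6911j - 0.4516k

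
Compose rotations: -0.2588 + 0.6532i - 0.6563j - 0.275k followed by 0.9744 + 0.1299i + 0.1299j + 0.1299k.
-0.216 + 0.6524i - 0.5525j - 0.4717k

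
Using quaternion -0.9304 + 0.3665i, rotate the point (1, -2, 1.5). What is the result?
(1, -0.44, 2.461)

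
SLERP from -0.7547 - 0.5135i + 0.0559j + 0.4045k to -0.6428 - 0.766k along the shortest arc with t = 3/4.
-0.8269 - 0.1782i + 0.0194j - 0.533k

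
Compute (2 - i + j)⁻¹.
0.3333 + 0.1667i - 0.1667j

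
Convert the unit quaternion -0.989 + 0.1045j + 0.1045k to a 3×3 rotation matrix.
[[0.9563, 0.2067, -0.2067], [-0.2067, 0.9782, 0.0218], [0.2067, 0.0218, 0.9782]]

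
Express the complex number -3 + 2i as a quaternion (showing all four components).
-3 + 2i + 0j + 0k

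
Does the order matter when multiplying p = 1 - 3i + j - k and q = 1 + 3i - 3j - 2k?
Yes: pq = 11 - 5i - 11j + 3k ≠ 11 + 5i + 7j - 9k = qp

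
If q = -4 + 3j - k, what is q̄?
-4 - 3j + k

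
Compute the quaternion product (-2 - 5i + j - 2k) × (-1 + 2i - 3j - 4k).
7 - 9i - 19j + 23k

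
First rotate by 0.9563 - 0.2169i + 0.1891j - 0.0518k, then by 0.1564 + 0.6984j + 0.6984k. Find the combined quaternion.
0.0537 - 0.2022i + 0.546j + 0.8113k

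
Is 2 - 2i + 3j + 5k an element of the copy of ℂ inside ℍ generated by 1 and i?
No. The quaternion 2 - 2i + 3j + 5k has j-coefficient y = 3 and k-coefficient z = 5, not both zero, so it does not lie in the complex subalgebra spanned by 1 and i.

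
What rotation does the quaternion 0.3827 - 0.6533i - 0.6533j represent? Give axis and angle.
axis = (-√2/2, -√2/2, 0), θ = 3π/4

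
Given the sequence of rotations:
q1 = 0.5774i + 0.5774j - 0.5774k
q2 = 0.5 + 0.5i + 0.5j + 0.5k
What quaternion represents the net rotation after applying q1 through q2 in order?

q2 · q1 = -0.2887 - 0.2887i + 0.8661j - 0.2887k
-0.2887 - 0.2887i + 0.8661j - 0.2887k


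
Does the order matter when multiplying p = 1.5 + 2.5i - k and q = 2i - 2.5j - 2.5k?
Yes: pq = -7.5 + 0.5i + 0.5j - 10k ≠ -7.5 + 5.5i - 8j + 2.5k = qp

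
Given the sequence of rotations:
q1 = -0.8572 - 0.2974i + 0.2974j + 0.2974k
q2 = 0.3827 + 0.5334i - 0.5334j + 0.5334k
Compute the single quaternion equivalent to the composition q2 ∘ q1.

q2 · q1 = -0.1694 - 0.8883i + 0.2538j - 0.3434k
-0.1694 - 0.8883i + 0.2538j - 0.3434k


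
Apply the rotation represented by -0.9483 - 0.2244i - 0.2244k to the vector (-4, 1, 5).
(-3.519, -3.032, 4.519)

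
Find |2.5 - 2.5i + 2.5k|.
4.33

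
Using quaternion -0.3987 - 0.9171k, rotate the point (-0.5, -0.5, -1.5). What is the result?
(0.707, -0.025, -1.5)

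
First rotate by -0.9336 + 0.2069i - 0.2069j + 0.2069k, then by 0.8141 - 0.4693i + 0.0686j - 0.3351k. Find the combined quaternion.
-0.5794 + 0.5514i - 0.2047j + 0.5642k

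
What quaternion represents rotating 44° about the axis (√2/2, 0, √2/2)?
0.9272 + 0.2649i + 0.2649k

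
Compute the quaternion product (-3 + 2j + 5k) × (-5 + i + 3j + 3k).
-6 - 12i - 14j - 36k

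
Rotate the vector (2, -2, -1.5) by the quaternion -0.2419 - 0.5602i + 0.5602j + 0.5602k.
(1.551, -1.822, -2.128)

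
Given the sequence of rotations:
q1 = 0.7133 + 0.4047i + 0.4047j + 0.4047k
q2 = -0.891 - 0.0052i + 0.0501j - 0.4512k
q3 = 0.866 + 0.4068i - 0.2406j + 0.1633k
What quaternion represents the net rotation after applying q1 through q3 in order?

q2 · q1 = -0.4711 - 0.1614i - 0.5053j - 0.7048k
q3 · q2 · q1 = -0.3488 - 0.0793i - 0.0639j - 0.9317k
-0.3488 - 0.0793i - 0.0639j - 0.9317k


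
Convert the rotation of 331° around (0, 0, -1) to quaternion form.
-0.9681 - 0.2504k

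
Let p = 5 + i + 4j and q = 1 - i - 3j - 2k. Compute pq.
18 - 12i - 9j - 9k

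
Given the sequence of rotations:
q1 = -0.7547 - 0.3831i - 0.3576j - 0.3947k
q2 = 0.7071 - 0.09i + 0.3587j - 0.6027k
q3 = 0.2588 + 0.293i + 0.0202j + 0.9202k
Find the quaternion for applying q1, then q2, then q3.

q2 · q1 = -0.6777 - 0.5601i - 0.3282j + 0.3454k
q3 · q2 · q1 = -0.3225 - 0.0345i - 0.7152j - 0.6191k
-0.3225 - 0.0345i - 0.7152j - 0.6191k


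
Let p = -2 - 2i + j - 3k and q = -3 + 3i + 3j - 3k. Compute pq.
6i - 24j + 6k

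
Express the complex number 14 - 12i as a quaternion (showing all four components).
14 - 12i + 0j + 0k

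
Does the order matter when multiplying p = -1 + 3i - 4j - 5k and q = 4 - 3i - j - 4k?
Yes: pq = -19 + 26i + 12j - 31k ≠ -19 + 4i - 42j - k = qp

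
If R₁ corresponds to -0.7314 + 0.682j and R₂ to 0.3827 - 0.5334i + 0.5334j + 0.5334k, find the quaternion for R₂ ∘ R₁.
-0.6437 + 0.0263i - 0.1291j - 0.7539k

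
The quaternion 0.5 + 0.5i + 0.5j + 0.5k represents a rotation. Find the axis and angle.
axis = (√3/3, √3/3, √3/3), θ = 2π/3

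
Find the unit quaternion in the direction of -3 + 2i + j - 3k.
-0.6255 + 0.417i + 0.2085j - 0.6255k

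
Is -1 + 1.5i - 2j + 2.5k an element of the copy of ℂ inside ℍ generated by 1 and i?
No. The quaternion -1 + 1.5i - 2j + 2.5k has j-coefficient y = -2 and k-coefficient z = 2.5, not both zero, so it does not lie in the complex subalgebra spanned by 1 and i.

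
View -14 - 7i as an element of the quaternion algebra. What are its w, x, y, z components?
-14 - 7i + 0j + 0k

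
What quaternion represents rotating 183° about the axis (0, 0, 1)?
-0.0262 + 0.9997k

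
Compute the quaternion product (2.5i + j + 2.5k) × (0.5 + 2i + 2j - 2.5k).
-0.75 - 6.25i + 11.75j + 4.25k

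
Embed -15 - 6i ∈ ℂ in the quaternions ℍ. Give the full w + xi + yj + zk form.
-15 - 6i + 0j + 0k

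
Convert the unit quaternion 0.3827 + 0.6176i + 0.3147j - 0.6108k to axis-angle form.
axis = (0.6685, 0.3406, -0.6611), θ = 3π/4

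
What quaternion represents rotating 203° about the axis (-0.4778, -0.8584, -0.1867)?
-0.1994 - 0.4682i - 0.8412j - 0.183k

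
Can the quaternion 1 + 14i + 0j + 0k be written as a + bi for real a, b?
Yes. The quaternion 1 + 14i has j- and k-coefficients y = z = 0, so it lies in the complex subalgebra spanned by 1 and i.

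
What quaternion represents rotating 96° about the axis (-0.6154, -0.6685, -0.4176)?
0.6691 - 0.4573i - 0.4968j - 0.3103k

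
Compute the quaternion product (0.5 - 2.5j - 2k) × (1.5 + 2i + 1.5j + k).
6.5 + 1.5i - 7j + 2.5k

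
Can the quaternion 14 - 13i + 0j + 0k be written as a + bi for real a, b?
Yes. The quaternion 14 - 13i has j- and k-coefficients y = z = 0, so it lies in the complex subalgebra spanned by 1 and i.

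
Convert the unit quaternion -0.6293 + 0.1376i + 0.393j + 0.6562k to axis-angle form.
axis = (0.1771, 0.5057, 0.8444), θ = 258°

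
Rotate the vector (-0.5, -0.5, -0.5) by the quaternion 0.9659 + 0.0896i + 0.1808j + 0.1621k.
(-0.49, -0.581, -0.415)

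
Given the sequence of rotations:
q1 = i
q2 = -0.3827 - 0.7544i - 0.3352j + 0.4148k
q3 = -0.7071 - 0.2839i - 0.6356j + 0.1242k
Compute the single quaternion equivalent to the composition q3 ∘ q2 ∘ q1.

q2 · q1 = 0.7544 - 0.3827i + 0.4148j + 0.3352k
q3 · q2 · q1 = -0.4201 - 0.2081i - 0.7252j - 0.5043k
-0.4201 - 0.2081i - 0.7252j - 0.5043k


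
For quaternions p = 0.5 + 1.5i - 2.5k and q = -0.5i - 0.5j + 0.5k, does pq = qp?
No: pq = 2 - 1.5i + 0.25j - 0.5k ≠ 2 + i - 0.75j + k = qp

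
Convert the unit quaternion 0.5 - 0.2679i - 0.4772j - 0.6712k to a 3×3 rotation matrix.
[[-0.3565, 0.9269, -0.1176], [-0.4155, -0.0446, 0.9085], [0.8368, 0.3727, 0.401]]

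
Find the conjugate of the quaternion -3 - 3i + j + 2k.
-3 + 3i - j - 2k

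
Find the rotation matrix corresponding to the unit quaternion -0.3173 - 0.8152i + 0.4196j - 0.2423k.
[[0.5305, -0.8379, 0.1288], [-0.5304, -0.4465, -0.7207], [0.6613, 0.314, -0.6812]]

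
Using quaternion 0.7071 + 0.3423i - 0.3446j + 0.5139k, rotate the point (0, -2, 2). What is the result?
(1.654, -2.151, 0.797)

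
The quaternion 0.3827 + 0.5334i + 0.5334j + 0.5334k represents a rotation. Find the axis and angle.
axis = (√3/3, √3/3, √3/3), θ = 3π/4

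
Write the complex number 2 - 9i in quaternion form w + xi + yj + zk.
2 - 9i + 0j + 0k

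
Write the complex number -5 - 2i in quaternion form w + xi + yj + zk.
-5 - 2i + 0j + 0k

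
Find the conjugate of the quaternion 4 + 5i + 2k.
4 - 5i - 2k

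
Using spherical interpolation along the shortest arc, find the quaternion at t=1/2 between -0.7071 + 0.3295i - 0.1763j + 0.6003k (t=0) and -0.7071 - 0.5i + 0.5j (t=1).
-0.8955 - 0.108i + 0.205j + 0.3801k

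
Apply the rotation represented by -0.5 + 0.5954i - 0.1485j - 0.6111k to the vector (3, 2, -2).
(0.21, -1.163, -3.95)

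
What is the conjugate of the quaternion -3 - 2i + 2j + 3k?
-3 + 2i - 2j - 3k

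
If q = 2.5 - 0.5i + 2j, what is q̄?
2.5 + 0.5i - 2j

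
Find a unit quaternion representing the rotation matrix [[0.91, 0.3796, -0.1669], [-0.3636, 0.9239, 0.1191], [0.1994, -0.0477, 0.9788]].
0.9763 - 0.0427i - 0.0938j - 0.1903k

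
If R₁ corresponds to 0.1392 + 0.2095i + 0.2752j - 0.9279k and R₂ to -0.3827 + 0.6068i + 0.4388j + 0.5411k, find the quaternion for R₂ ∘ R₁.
0.2009 - 0.5518i + 0.6322j + 0.5055k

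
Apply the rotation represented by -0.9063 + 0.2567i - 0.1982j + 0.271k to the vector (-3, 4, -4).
(-2.759, 3.233, -4.789)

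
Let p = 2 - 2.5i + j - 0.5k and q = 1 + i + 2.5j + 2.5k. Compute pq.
3.25 + 3.25i + 11.75j - 2.75k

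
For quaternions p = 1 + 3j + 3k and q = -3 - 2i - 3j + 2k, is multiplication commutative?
No: pq = 13i - 18j - k ≠ -17i - 6j - 13k = qp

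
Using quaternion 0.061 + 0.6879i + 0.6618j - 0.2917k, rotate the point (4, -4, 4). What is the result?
(-5.251, 2.086, -4.009)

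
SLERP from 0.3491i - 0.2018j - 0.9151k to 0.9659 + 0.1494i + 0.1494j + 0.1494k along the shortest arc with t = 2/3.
-0.8024 + 0.0398i - 0.2189j - 0.5538k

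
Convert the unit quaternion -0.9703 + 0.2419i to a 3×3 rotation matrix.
[[1, 0, 0], [0, 0.883, 0.4694], [0, -0.4694, 0.883]]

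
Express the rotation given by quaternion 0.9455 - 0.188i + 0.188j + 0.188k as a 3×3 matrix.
[[0.8586, -0.4262, 0.2848], [0.2848, 0.8586, 0.4262], [-0.4262, -0.2848, 0.8586]]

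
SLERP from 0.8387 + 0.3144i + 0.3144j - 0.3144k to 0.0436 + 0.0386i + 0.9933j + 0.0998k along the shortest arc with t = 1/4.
0.7241 + 0.2786i + 0.5859j - 0.2341k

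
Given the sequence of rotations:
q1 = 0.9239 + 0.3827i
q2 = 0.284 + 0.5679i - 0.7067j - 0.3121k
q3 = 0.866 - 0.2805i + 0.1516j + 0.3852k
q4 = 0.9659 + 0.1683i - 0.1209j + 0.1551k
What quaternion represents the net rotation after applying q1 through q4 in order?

q2 · q1 = 0.0451 + 0.6334i - 0.7724j - 0.0179k
q3 · q2 · q1 = 0.3407 + 0.8307i - 0.4231j + 0.1225k
q4 · q3 · q2 · q1 = 0.1191 + 0.9105i - 0.3416j + 0.2004k
0.1191 + 0.9105i - 0.3416j + 0.2004k


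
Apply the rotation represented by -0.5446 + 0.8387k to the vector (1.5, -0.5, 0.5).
(-1.067, -1.167, 0.5)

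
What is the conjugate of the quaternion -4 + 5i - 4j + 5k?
-4 - 5i + 4j - 5k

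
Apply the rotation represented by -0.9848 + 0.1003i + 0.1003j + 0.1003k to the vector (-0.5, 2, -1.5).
(0.222, 1.682, -1.903)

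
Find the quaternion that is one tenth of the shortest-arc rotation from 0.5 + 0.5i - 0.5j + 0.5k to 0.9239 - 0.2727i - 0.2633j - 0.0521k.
0.585 + 0.4361i - 0.5028j + 0.4635k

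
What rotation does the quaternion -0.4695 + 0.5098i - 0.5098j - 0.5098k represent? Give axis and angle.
axis = (√3/3, -√3/3, -√3/3), θ = 236°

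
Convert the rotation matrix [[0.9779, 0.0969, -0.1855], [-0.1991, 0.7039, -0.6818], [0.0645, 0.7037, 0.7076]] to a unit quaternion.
0.9205 + 0.3763i - 0.0679j - 0.0804k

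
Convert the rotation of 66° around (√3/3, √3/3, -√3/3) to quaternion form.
0.8387 + 0.3144i + 0.3144j - 0.3144k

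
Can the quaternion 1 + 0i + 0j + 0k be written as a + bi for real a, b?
Yes. The quaternion 1 has j- and k-coefficients y = z = 0, so it lies in the complex subalgebra spanned by 1 and i.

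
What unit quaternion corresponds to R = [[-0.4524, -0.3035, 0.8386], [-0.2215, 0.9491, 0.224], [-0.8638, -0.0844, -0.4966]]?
0.5 - 0.1542i + 0.8512j + 0.041k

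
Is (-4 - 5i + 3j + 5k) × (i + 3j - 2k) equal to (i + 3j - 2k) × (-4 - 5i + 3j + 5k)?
No: pq = 6 - 25i - 17j - 10k ≠ 6 + 17i - 7j + 26k = qp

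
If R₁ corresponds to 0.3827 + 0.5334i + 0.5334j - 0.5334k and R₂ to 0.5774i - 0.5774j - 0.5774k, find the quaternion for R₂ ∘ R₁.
-0.308 + 0.8369i - 0.221j + 0.395k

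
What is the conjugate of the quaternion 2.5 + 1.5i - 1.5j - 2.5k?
2.5 - 1.5i + 1.5j + 2.5k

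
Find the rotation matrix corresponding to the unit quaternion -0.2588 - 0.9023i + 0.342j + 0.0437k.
[[0.7623, -0.5946, -0.2559], [-0.6398, -0.6321, -0.4371], [0.0982, 0.4969, -0.8622]]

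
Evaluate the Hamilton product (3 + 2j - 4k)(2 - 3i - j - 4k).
-8 - 21i + 13j - 14k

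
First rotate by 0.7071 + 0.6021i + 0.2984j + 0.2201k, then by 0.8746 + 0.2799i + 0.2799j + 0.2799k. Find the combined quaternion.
0.3048 + 0.7026i + 0.5658j + 0.3054k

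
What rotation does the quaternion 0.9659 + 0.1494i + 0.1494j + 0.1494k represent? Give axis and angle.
axis = (√3/3, √3/3, √3/3), θ = π/6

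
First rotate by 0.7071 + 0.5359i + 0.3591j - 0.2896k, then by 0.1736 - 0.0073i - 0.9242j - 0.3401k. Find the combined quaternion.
0.3601 + 0.4776i - 0.7755j + 0.2019k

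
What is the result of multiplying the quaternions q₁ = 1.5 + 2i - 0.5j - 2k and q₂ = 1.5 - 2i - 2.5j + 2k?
9 - 6i - 4.5j - 6k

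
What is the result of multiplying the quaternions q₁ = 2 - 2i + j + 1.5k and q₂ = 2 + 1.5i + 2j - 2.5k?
8.75 - 6.5i + 3.25j - 7.5k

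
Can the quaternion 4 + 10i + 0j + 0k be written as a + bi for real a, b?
Yes. The quaternion 4 + 10i has j- and k-coefficients y = z = 0, so it lies in the complex subalgebra spanned by 1 and i.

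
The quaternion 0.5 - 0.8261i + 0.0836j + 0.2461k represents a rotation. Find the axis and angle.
axis = (-0.9539, 0.0965, 0.2842), θ = 2π/3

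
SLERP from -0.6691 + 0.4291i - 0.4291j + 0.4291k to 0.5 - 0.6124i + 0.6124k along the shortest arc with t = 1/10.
-0.7 + 0.4869i - 0.4072j + 0.3275k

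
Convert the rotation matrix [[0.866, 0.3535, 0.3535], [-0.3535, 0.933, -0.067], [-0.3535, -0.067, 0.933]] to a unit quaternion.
0.9659 + 0.183j - 0.183k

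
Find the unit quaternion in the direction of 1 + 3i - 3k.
0.2294 + 0.6882i - 0.6882k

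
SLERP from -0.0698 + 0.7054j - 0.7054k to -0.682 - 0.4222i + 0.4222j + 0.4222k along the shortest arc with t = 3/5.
-0.5807 - 0.3347i + 0.7389j - 0.0694k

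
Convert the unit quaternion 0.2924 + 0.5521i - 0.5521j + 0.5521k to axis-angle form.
axis = (√3/3, -√3/3, √3/3), θ = 146°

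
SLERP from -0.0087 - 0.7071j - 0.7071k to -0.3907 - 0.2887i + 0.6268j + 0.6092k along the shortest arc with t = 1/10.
0.0329 + 0.0302i - 0.7073j - 0.7055k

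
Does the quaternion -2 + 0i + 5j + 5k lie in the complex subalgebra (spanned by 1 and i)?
No. The quaternion -2 + 5j + 5k has j-coefficient y = 5 and k-coefficient z = 5, not both zero, so it does not lie in the complex subalgebra spanned by 1 and i.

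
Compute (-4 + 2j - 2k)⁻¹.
-0.1667 - 0.0833j + 0.0833k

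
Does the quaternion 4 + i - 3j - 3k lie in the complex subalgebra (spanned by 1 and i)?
No. The quaternion 4 + i - 3j - 3k has j-coefficient y = -3 and k-coefficient z = -3, not both zero, so it does not lie in the complex subalgebra spanned by 1 and i.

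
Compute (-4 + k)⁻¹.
-0.2353 - 0.0588k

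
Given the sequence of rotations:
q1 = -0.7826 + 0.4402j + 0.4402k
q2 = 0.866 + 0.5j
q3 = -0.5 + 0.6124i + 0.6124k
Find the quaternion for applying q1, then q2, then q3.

q2 · q1 = -0.8978 + 0.2201i - 0.0101j + 0.3812k
q3 · q2 · q1 = 0.0807 - 0.6537i - 0.0936j - 0.7466k
0.0807 - 0.6537i - 0.0936j - 0.7466k


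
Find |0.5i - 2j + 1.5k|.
2.55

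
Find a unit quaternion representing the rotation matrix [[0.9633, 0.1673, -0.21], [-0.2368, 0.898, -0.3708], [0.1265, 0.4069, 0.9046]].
0.9703 + 0.2004i - 0.0867j - 0.1041k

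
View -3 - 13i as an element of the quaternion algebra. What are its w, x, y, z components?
-3 - 13i + 0j + 0k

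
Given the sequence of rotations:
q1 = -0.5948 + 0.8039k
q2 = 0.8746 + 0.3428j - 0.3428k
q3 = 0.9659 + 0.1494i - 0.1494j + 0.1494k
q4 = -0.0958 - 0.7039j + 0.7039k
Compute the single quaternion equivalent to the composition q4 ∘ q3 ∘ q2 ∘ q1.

q2 · q1 = -0.2446 + 0.2756i - 0.2039j + 0.907k
q3 · q2 · q1 = -0.4434 + 0.1246i - 0.2547j + 0.8502k
q4 · q3 · q2 · q1 = -0.7353 - 0.4311i + 0.4242j - 0.3059k
-0.7353 - 0.4311i + 0.4242j - 0.3059k


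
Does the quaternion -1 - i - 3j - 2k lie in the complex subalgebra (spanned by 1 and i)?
No. The quaternion -1 - i - 3j - 2k has j-coefficient y = -3 and k-coefficient z = -2, not both zero, so it does not lie in the complex subalgebra spanned by 1 and i.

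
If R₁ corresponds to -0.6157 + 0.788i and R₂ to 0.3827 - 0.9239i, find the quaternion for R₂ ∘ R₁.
0.4924 + 0.8704i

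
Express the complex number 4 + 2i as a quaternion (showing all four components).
4 + 2i + 0j + 0k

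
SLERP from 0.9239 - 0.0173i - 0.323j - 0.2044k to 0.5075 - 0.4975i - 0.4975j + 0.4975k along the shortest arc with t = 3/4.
0.6835 - 0.4084i - 0.4984j + 0.3431k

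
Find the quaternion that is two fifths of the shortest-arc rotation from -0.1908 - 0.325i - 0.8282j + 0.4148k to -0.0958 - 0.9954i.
-0.1837 - 0.7288i - 0.5898j + 0.2954k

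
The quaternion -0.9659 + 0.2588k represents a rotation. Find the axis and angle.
axis = (0, 0, 1), θ = 11π/6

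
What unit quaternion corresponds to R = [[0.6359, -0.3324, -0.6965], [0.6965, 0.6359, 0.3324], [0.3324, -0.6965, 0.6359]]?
0.8526 - 0.3017i - 0.3017j + 0.3017k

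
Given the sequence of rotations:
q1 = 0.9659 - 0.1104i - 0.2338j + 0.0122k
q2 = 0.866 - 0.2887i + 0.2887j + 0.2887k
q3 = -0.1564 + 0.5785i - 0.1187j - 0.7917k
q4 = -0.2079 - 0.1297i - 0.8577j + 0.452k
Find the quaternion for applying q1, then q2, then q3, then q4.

q2 · q1 = 0.8686 - 0.3034i + 0.048j + 0.3888k
q3 · q2 · q1 = 0.3532 + 0.5418i - 0.0953j - 0.7567k
q4 · q3 · q2 · q1 = 0.2571 + 0.5336i - 0.1364j + 0.794k
0.2571 + 0.5336i - 0.1364j + 0.794k
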